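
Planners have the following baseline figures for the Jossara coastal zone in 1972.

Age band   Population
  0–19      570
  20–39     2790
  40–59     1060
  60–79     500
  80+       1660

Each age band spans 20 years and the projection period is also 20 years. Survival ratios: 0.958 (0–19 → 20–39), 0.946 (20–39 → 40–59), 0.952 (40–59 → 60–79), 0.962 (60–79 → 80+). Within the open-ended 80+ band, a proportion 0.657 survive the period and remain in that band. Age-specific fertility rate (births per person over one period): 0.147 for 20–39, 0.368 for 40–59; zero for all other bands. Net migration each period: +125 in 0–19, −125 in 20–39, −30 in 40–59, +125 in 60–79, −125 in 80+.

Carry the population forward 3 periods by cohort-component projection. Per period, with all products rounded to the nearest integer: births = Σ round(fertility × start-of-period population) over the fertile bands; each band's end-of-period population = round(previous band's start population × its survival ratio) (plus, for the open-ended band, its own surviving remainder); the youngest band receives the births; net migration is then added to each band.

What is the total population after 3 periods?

Numbering the groups 1..5 from youngest to oldest:
Period 1.
Births: 2790 × 0.147 = 410  |  1060 × 0.368 = 390 → 800
Group 2: 570 × 0.958 = 546
Group 3: 2790 × 0.946 = 2639
Group 4: 1060 × 0.952 = 1009
Group 5: 500 × 0.962 + 1660 × 0.657 = 481 + 1091 = 1572
Net migration: Group 1 + 125 → 925; Group 2 − 125 → 421; Group 3 − 30 → 2609; Group 4 + 125 → 1134; Group 5 − 125 → 1447
→ [925, 421, 2609, 1134, 1447]
Period 2.
Births: 421 × 0.147 = 62  |  2609 × 0.368 = 960 → 1022
Group 2: 925 × 0.958 = 886
Group 3: 421 × 0.946 = 398
Group 4: 2609 × 0.952 = 2484
Group 5: 1134 × 0.962 + 1447 × 0.657 = 1091 + 951 = 2042
Net migration: Group 1 + 125 → 1147; Group 2 − 125 → 761; Group 3 − 30 → 368; Group 4 + 125 → 2609; Group 5 − 125 → 1917
→ [1147, 761, 368, 2609, 1917]
Period 3.
Births: 761 × 0.147 = 112  |  368 × 0.368 = 135 → 247
Group 2: 1147 × 0.958 = 1099
Group 3: 761 × 0.946 = 720
Group 4: 368 × 0.952 = 350
Group 5: 2609 × 0.962 + 1917 × 0.657 = 2510 + 1259 = 3769
Net migration: Group 1 + 125 → 372; Group 2 − 125 → 974; Group 3 − 30 → 690; Group 4 + 125 → 475; Group 5 − 125 → 3644
→ [372, 974, 690, 475, 3644]
Total after period 3: 372 + 974 + 690 + 475 + 3644 = 6155

6155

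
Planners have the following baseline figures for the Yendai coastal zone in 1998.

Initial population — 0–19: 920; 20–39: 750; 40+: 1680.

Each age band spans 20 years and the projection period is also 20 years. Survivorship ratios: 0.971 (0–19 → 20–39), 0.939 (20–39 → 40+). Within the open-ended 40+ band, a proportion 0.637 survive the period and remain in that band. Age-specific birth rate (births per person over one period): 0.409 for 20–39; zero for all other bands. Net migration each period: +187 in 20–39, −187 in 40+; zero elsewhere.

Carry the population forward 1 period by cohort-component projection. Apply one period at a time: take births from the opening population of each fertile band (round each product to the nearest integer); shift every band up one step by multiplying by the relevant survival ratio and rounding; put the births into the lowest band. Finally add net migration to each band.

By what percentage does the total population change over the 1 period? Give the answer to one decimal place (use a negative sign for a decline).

Let group 1 be 0–19 through group 3 = 40+.
— Period 1 —
Births: 750 × 0.409 = 307
Group 2: 920 × 0.971 = 893
Group 3: 750 × 0.939 + 1680 × 0.637 = 704 + 1070 = 1774
Net migration: Group 2 + 187 → 1080; Group 3 − 187 → 1587
End of period: [307, 1080, 1587]
Total: 3350 → 2974; change = -376; percentage change = -11.2%

-11.2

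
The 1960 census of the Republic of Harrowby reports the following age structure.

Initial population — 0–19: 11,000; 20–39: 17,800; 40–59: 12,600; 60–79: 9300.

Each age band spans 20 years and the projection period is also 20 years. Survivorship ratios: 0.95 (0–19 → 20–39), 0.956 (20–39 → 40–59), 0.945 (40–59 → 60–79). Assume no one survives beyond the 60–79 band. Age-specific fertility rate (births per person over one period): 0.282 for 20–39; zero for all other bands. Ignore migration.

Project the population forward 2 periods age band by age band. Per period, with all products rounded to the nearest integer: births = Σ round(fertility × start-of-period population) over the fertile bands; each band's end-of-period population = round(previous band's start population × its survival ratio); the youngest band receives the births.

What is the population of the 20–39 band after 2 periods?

4769

Numbering the groups 1..4 from youngest to oldest:
Period 1:
Births: 17800 × 0.282 = 5020
Group 2: 11000 × 0.95 = 10450
Group 3: 17800 × 0.956 = 17017
Group 4: 12600 × 0.945 = 11907
Population now: 0–19=5020, 20–39=10450, 40–59=17017, 60–79=11907
Period 2:
Births: 10450 × 0.282 = 2947
Group 2: 5020 × 0.95 = 4769
Group 3: 10450 × 0.956 = 9990
Group 4: 17017 × 0.945 = 16081
Population now: 0–19=2947, 20–39=4769, 40–59=9990, 60–79=16081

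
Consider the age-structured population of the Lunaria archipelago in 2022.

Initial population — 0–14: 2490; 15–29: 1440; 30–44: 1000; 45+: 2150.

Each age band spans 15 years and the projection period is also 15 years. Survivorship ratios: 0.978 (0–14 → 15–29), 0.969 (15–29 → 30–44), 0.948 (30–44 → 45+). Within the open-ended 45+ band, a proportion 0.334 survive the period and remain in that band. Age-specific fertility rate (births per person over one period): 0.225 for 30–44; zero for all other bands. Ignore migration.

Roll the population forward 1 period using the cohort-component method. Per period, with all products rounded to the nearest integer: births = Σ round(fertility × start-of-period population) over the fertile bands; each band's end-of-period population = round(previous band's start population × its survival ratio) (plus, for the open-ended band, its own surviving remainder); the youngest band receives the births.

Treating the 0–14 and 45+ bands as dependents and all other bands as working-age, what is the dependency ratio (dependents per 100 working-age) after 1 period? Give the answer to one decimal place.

Let group 1 be 0–14 through group 4 = 45+.
[period 1]
Births: 1000 * 0.225 = 225
Group 2: 2490 * 0.978 = 2435
Group 3: 1440 * 0.969 = 1395
Group 4: 1000 * 0.948 + 2150 * 0.334 = 948 + 718 = 1666
→ [225, 2435, 1395, 1666]
Dependents (band 0–14 + band 45+) = 225 + 1666 = 1891; working-age = 3830; ratio = 1891/3830 × 100 = 49.4

49.4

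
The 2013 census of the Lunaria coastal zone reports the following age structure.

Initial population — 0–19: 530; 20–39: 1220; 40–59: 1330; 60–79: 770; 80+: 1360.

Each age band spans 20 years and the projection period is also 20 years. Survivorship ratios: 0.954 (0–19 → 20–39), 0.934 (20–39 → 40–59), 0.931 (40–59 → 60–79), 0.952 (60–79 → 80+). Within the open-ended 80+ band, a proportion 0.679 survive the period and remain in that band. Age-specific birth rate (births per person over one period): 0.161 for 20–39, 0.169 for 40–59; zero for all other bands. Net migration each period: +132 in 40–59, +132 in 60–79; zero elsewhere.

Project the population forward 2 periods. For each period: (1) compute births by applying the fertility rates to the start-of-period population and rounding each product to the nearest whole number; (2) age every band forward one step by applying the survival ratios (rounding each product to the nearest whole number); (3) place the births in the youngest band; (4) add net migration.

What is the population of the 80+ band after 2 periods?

2428

Let group 1 be 0–19 through group 5 = 80+.
— Period 1 —
Births: 1220 × 0.161 = 196, 1330 × 0.169 = 225 → 421
Group 2: 530 × 0.954 = 506
Group 3: 1220 × 0.934 = 1139
Group 4: 1330 × 0.931 = 1238
Group 5: 770 × 0.952 + 1360 × 0.679 = 733 + 923 = 1656
Net migration: Group 3 + 132 → 1271; Group 4 + 132 → 1370
Giving 421 / 506 / 1271 / 1370 / 1656.
— Period 2 —
Births: 506 × 0.161 = 81, 1271 × 0.169 = 215 → 296
Group 2: 421 × 0.954 = 402
Group 3: 506 × 0.934 = 473
Group 4: 1271 × 0.931 = 1183
Group 5: 1370 × 0.952 + 1656 × 0.679 = 1304 + 1124 = 2428
Net migration: Group 3 + 132 → 605; Group 4 + 132 → 1315
Giving 296 / 402 / 605 / 1315 / 2428.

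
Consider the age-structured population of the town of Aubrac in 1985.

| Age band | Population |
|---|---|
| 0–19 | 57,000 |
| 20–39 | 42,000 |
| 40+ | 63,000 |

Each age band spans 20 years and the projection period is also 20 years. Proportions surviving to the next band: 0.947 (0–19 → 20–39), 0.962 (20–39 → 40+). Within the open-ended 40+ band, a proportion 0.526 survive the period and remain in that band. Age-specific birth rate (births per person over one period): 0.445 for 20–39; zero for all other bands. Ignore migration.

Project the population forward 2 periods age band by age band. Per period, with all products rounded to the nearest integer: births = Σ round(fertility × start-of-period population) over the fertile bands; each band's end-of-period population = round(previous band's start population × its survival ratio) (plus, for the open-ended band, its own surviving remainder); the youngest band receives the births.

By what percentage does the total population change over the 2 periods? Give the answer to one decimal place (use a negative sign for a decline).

[period 1]
Births: 42000 × 0.445 = 18690
20–39: 57000 × 0.947 = 53979
40+: 42000 × 0.962 + 63000 × 0.526 = 40404 + 33138 = 73542
→ [18690, 53979, 73542]
[period 2]
Births: 53979 × 0.445 = 24021
20–39: 18690 × 0.947 = 17699
40+: 53979 × 0.962 + 73542 × 0.526 = 51928 + 38683 = 90611
→ [24021, 17699, 90611]
Total: 162000 → 132331; change = -29669; percentage change = -18.3%

-18.3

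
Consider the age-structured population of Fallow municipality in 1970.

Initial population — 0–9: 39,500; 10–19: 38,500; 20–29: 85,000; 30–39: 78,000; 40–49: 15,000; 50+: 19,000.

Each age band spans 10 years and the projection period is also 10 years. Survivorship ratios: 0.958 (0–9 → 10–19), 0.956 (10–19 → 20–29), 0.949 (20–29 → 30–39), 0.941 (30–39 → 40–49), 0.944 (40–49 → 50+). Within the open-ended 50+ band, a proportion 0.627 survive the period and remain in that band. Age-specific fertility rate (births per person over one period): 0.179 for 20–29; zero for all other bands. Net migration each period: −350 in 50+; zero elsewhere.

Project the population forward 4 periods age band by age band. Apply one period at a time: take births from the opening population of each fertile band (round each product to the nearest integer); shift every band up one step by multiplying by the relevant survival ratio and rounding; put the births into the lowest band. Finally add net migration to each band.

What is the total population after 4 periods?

169087

(Bands numbered youngest = 1 to oldest = 6.)
After projecting period 1:
Births: 85000 * 0.179 = 15215
Band 2: 39500 * 0.958 = 37841
Band 3: 38500 * 0.956 = 36806
Band 4: 85000 * 0.949 = 80665
Band 5: 78000 * 0.941 = 73398
Band 6: 15000 * 0.944 + 19000 * 0.627 = 14160 + 11913 = 26073
Net migration: Band 6 − 350 → 25723
Population now: 0–9=15215, 10–19=37841, 20–29=36806, 30–39=80665, 40–49=73398, 50+=25723
After projecting period 2:
Births: 36806 * 0.179 = 6588
Band 2: 15215 * 0.958 = 14576
Band 3: 37841 * 0.956 = 36176
Band 4: 36806 * 0.949 = 34929
Band 5: 80665 * 0.941 = 75906
Band 6: 73398 * 0.944 + 25723 * 0.627 = 69288 + 16128 = 85416
Net migration: Band 6 − 350 → 85066
Population now: 0–9=6588, 10–19=14576, 20–29=36176, 30–39=34929, 40–49=75906, 50+=85066
After projecting period 3:
Births: 36176 * 0.179 = 6476
Band 2: 6588 * 0.958 = 6311
Band 3: 14576 * 0.956 = 13935
Band 4: 36176 * 0.949 = 34331
Band 5: 34929 * 0.941 = 32868
Band 6: 75906 * 0.944 + 85066 * 0.627 = 71655 + 53336 = 124991
Net migration: Band 6 − 350 → 124641
Population now: 0–9=6476, 10–19=6311, 20–29=13935, 30–39=34331, 40–49=32868, 50+=124641
After projecting period 4:
Births: 13935 * 0.179 = 2494
Band 2: 6476 * 0.958 = 6204
Band 3: 6311 * 0.956 = 6033
Band 4: 13935 * 0.949 = 13224
Band 5: 34331 * 0.941 = 32305
Band 6: 32868 * 0.944 + 124641 * 0.627 = 31027 + 78150 = 109177
Net migration: Band 6 − 350 → 108827
Population now: 0–9=2494, 10–19=6204, 20–29=6033, 30–39=13224, 40–49=32305, 50+=108827
Total after period 4: 2494 + 6204 + 6033 + 13224 + 32305 + 108827 = 169087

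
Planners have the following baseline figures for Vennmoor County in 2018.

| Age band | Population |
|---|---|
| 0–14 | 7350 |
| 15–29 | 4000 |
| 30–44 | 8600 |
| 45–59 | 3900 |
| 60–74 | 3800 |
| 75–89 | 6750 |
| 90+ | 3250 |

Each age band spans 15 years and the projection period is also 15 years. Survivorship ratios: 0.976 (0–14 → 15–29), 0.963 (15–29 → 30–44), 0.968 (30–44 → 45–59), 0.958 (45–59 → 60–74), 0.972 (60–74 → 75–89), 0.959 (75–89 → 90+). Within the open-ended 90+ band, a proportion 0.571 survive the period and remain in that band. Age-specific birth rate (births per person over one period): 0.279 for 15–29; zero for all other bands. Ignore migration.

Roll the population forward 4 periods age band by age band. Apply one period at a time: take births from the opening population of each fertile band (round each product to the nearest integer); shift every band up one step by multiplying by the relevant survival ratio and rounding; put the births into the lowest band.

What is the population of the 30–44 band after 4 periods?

Numbering the bands 1..7 from youngest to oldest:
[period 1]
Births: 4000 × 0.279 = 1116
Band 2: 7350 × 0.976 = 7174
Band 3: 4000 × 0.963 = 3852
Band 4: 8600 × 0.968 = 8325
Band 5: 3900 × 0.958 = 3736
Band 6: 3800 × 0.972 = 3694
Band 7: 6750 × 0.959 + 3250 × 0.571 = 6473 + 1856 = 8329
Population now: 0–14=1116, 15–29=7174, 30–44=3852, 45–59=8325, 60–74=3736, 75–89=3694, 90+=8329
[period 2]
Births: 7174 × 0.279 = 2002
Band 2: 1116 × 0.976 = 1089
Band 3: 7174 × 0.963 = 6909
Band 4: 3852 × 0.968 = 3729
Band 5: 8325 × 0.958 = 7975
Band 6: 3736 × 0.972 = 3631
Band 7: 3694 × 0.959 + 8329 × 0.571 = 3543 + 4756 = 8299
Population now: 0–14=2002, 15–29=1089, 30–44=6909, 45–59=3729, 60–74=7975, 75–89=3631, 90+=8299
[period 3]
Births: 1089 × 0.279 = 304
Band 2: 2002 × 0.976 = 1954
Band 3: 1089 × 0.963 = 1049
Band 4: 6909 × 0.968 = 6688
Band 5: 3729 × 0.958 = 3572
Band 6: 7975 × 0.972 = 7752
Band 7: 3631 × 0.959 + 8299 × 0.571 = 3482 + 4739 = 8221
Population now: 0–14=304, 15–29=1954, 30–44=1049, 45–59=6688, 60–74=3572, 75–89=7752, 90+=8221
[period 4]
Births: 1954 × 0.279 = 545
Band 2: 304 × 0.976 = 297
Band 3: 1954 × 0.963 = 1882
Band 4: 1049 × 0.968 = 1015
Band 5: 6688 × 0.958 = 6407
Band 6: 3572 × 0.972 = 3472
Band 7: 7752 × 0.959 + 8221 × 0.571 = 7434 + 4694 = 12128
Population now: 0–14=545, 15–29=297, 30–44=1882, 45–59=1015, 60–74=6407, 75–89=3472, 90+=12128

1882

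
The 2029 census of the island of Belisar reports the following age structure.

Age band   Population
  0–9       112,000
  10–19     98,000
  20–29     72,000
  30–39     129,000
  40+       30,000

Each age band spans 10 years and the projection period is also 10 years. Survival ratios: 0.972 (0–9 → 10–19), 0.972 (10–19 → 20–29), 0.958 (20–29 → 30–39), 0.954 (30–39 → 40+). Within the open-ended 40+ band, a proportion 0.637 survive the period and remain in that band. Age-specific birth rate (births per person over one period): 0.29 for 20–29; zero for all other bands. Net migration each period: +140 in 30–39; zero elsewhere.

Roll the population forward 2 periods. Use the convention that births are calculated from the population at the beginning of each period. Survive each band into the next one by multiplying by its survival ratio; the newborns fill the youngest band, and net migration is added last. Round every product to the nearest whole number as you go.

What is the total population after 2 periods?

401633

Let band 1 be 0–9 through band 5 = 40+.
— Period 1 —
Births: 72000 × 0.29 = 20880
Band 2: 112000 × 0.972 = 108864
Band 3: 98000 × 0.972 = 95256
Band 4: 72000 × 0.958 = 68976
Band 5: 129000 × 0.954 + 30000 × 0.637 = 123066 + 19110 = 142176
Net migration: Band 4 + 140 → 69116
End of period: [20880, 108864, 95256, 69116, 142176]
— Period 2 —
Births: 95256 × 0.29 = 27624
Band 2: 20880 × 0.972 = 20295
Band 3: 108864 × 0.972 = 105816
Band 4: 95256 × 0.958 = 91255
Band 5: 69116 × 0.954 + 142176 × 0.637 = 65937 + 90566 = 156503
Net migration: Band 4 + 140 → 91395
End of period: [27624, 20295, 105816, 91395, 156503]
Total after period 2: 27624 + 20295 + 105816 + 91395 + 156503 = 401633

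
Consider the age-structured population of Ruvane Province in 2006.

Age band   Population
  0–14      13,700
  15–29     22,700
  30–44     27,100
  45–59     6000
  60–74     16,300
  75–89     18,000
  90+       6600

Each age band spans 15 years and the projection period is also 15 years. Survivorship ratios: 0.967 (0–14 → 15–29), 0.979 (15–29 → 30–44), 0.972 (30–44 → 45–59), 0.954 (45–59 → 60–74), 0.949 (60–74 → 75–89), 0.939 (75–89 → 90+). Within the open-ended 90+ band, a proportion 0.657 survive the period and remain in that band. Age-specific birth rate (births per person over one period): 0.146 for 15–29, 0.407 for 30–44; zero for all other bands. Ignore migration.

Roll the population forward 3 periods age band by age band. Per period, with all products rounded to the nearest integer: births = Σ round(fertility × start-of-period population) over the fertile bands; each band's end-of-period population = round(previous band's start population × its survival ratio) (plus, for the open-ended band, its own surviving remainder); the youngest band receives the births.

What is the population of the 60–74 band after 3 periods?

20607

— Period 1 —
Births: 22700 × 0.146 = 3314  |  27100 × 0.407 = 11030 ⇒ total 14344
15–29: 13700 × 0.967 = 13248
30–44: 22700 × 0.979 = 22223
45–59: 27100 × 0.972 = 26341
60–74: 6000 × 0.954 = 5724
75–89: 16300 × 0.949 = 15469
90+: 18000 × 0.939 + 6600 × 0.657 = 16902 + 4336 = 21238
Giving 14344 / 13248 / 22223 / 26341 / 5724 / 15469 / 21238.
— Period 2 —
Births: 13248 × 0.146 = 1934  |  22223 × 0.407 = 9045 ⇒ total 10979
15–29: 14344 × 0.967 = 13871
30–44: 13248 × 0.979 = 12970
45–59: 22223 × 0.972 = 21601
60–74: 26341 × 0.954 = 25129
75–89: 5724 × 0.949 = 5432
90+: 15469 × 0.939 + 21238 × 0.657 = 14525 + 13953 = 28478
Giving 10979 / 13871 / 12970 / 21601 / 25129 / 5432 / 28478.
— Period 3 —
Births: 13871 × 0.146 = 2025  |  12970 × 0.407 = 5279 ⇒ total 7304
15–29: 10979 × 0.967 = 10617
30–44: 13871 × 0.979 = 13580
45–59: 12970 × 0.972 = 12607
60–74: 21601 × 0.954 = 20607
75–89: 25129 × 0.949 = 23847
90+: 5432 × 0.939 + 28478 × 0.657 = 5101 + 18710 = 23811
Giving 7304 / 10617 / 13580 / 12607 / 20607 / 23847 / 23811.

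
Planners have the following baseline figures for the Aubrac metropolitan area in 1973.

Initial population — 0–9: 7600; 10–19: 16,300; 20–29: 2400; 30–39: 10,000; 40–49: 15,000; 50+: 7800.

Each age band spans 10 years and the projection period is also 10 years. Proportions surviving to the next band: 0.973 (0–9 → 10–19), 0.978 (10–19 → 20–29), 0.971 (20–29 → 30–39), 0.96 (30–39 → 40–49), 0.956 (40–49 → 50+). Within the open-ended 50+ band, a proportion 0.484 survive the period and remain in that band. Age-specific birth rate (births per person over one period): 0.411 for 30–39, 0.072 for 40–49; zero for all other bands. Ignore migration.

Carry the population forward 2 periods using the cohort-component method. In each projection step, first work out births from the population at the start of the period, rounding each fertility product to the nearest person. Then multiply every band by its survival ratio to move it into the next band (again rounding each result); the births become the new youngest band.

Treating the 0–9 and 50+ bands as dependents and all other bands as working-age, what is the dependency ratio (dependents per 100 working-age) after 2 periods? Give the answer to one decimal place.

65.3

[period 1]
Births: 10000 × 0.411 = 4110  |  15000 × 0.072 = 1080 → total 5190
10–19: 7600 × 0.973 = 7395
20–29: 16300 × 0.978 = 15941
30–39: 2400 × 0.971 = 2330
40–49: 10000 × 0.96 = 9600
50+: 15000 × 0.956 + 7800 × 0.484 = 14340 + 3775 = 18115
End of period: [5190, 7395, 15941, 2330, 9600, 18115]
[period 2]
Births: 2330 × 0.411 = 958  |  9600 × 0.072 = 691 → total 1649
10–19: 5190 × 0.973 = 5050
20–29: 7395 × 0.978 = 7232
30–39: 15941 × 0.971 = 15479
40–49: 2330 × 0.96 = 2237
50+: 9600 × 0.956 + 18115 × 0.484 = 9178 + 8768 = 17946
End of period: [1649, 5050, 7232, 15479, 2237, 17946]
Dependents (band 0–9 + band 50+) = 1649 + 17946 = 19595; working-age = 29998; ratio = 19595/29998 × 100 = 65.3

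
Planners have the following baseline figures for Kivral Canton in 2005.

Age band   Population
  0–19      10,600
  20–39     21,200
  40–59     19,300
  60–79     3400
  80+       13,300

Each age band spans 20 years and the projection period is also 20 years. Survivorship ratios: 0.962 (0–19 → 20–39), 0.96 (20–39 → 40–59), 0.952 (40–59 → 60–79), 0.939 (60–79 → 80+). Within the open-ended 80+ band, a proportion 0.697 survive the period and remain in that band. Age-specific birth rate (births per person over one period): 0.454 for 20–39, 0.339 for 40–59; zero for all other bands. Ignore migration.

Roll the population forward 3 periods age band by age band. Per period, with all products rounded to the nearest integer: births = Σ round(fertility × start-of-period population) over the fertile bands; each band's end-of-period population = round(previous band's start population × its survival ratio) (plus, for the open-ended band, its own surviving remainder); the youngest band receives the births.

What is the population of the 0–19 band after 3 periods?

10380

Let band 1 be 0–19 through band 5 = 80+.
— Period 1 —
Births: 21200 * 0.454 = 9625, 19300 * 0.339 = 6543 → total 16168
Band 2: 10600 * 0.962 = 10197
Band 3: 21200 * 0.96 = 20352
Band 4: 19300 * 0.952 = 18374
Band 5: 3400 * 0.939 + 13300 * 0.697 = 3193 + 9270 = 12463
→ [16168, 10197, 20352, 18374, 12463]
— Period 2 —
Births: 10197 * 0.454 = 4629, 20352 * 0.339 = 6899 → total 11528
Band 2: 16168 * 0.962 = 15554
Band 3: 10197 * 0.96 = 9789
Band 4: 20352 * 0.952 = 19375
Band 5: 18374 * 0.939 + 12463 * 0.697 = 17253 + 8687 = 25940
→ [11528, 15554, 9789, 19375, 25940]
— Period 3 —
Births: 15554 * 0.454 = 7062, 9789 * 0.339 = 3318 → total 10380
Band 2: 11528 * 0.962 = 11090
Band 3: 15554 * 0.96 = 14932
Band 4: 9789 * 0.952 = 9319
Band 5: 19375 * 0.939 + 25940 * 0.697 = 18193 + 18080 = 36273
→ [10380, 11090, 14932, 9319, 36273]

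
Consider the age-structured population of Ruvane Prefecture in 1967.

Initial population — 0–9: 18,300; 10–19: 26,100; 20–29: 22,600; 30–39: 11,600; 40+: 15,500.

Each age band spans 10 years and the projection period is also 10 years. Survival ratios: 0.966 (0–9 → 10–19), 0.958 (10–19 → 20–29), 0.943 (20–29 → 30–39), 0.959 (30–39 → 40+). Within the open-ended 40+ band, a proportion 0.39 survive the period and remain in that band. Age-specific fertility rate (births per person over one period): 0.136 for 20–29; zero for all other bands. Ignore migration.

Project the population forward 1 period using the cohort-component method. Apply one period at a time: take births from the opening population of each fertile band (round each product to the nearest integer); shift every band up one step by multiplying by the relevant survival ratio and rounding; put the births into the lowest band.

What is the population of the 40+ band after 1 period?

17169

(Bands numbered youngest = 1 to oldest = 5.)
Period 1:
Births: 22600 × 0.136 = 3074
Band 2: 18300 × 0.966 = 17678
Band 3: 26100 × 0.958 = 25004
Band 4: 22600 × 0.943 = 21312
Band 5: 11600 × 0.959 + 15500 × 0.39 = 11124 + 6045 = 17169
End of period: [3074, 17678, 25004, 21312, 17169]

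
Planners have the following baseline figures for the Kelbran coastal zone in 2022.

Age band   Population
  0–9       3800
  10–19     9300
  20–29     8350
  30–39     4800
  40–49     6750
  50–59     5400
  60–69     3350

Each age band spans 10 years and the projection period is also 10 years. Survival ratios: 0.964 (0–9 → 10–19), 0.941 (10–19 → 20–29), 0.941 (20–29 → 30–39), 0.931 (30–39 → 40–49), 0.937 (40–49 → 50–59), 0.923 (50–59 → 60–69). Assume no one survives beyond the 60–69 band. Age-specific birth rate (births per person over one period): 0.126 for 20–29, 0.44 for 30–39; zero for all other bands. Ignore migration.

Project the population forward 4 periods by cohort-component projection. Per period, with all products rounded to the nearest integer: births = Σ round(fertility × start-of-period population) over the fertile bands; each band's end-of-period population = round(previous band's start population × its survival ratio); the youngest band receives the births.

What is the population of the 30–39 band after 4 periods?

2701

Call the bands 1 to 7, youngest first.
Period 1.
Births: 8350 × 0.126 = 1052, 4800 × 0.44 = 2112 ⇒ total 3164
Band 2: 3800 × 0.964 = 3663
Band 3: 9300 × 0.941 = 8751
Band 4: 8350 × 0.941 = 7857
Band 5: 4800 × 0.931 = 4469
Band 6: 6750 × 0.937 = 6325
Band 7: 5400 × 0.923 = 4984
End of period: [3164, 3663, 8751, 7857, 4469, 6325, 4984]
Period 2.
Births: 8751 × 0.126 = 1103, 7857 × 0.44 = 3457 ⇒ total 4560
Band 2: 3164 × 0.964 = 3050
Band 3: 3663 × 0.941 = 3447
Band 4: 8751 × 0.941 = 8235
Band 5: 7857 × 0.931 = 7315
Band 6: 4469 × 0.937 = 4187
Band 7: 6325 × 0.923 = 5838
End of period: [4560, 3050, 3447, 8235, 7315, 4187, 5838]
Period 3.
Births: 3447 × 0.126 = 434, 8235 × 0.44 = 3623 ⇒ total 4057
Band 2: 4560 × 0.964 = 4396
Band 3: 3050 × 0.941 = 2870
Band 4: 3447 × 0.941 = 3244
Band 5: 8235 × 0.931 = 7667
Band 6: 7315 × 0.937 = 6854
Band 7: 4187 × 0.923 = 3865
End of period: [4057, 4396, 2870, 3244, 7667, 6854, 3865]
Period 4.
Births: 2870 × 0.126 = 362, 3244 × 0.44 = 1427 ⇒ total 1789
Band 2: 4057 × 0.964 = 3911
Band 3: 4396 × 0.941 = 4137
Band 4: 2870 × 0.941 = 2701
Band 5: 3244 × 0.931 = 3020
Band 6: 7667 × 0.937 = 7184
Band 7: 6854 × 0.923 = 6326
End of period: [1789, 3911, 4137, 2701, 3020, 7184, 6326]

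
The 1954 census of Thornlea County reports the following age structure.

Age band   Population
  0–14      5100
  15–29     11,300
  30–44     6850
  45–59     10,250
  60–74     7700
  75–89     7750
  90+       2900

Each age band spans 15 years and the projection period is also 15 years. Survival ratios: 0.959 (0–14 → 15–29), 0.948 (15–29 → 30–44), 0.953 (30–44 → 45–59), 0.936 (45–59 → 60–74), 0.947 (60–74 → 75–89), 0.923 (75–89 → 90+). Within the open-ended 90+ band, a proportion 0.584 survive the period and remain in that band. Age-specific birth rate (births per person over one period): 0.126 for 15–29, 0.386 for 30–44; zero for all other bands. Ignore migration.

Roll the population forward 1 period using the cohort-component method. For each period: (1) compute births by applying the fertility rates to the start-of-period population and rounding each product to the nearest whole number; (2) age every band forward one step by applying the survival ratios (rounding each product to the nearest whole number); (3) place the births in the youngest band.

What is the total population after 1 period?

Period 1:
Births: 11300 * 0.126 = 1424 ; 6850 * 0.386 = 2644 ⇒ total 4068
15–29: 5100 * 0.959 = 4891
30–44: 11300 * 0.948 = 10712
45–59: 6850 * 0.953 = 6528
60–74: 10250 * 0.936 = 9594
75–89: 7700 * 0.947 = 7292
90+: 7750 * 0.923 + 2900 * 0.584 = 7153 + 1694 = 8847
→ [4068, 4891, 10712, 6528, 9594, 7292, 8847]
Total after period 1: 4068 + 4891 + 10712 + 6528 + 9594 + 7292 + 8847 = 51932

51932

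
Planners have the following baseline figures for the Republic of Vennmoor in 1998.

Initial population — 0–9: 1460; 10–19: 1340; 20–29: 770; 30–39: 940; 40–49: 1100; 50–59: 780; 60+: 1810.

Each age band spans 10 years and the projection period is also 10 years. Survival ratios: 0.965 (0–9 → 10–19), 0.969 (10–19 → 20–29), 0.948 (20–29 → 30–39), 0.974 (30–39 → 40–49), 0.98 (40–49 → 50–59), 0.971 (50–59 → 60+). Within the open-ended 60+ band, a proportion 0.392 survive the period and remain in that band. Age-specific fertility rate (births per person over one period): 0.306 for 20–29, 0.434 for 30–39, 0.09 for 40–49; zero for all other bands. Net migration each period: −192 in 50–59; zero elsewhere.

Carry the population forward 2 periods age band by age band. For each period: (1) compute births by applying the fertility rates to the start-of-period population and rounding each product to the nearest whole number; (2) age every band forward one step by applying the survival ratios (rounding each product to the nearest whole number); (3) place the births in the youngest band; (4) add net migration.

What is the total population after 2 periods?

6961

Call the bands 1 to 7, youngest first.
[period 1]
Births: 770 × 0.306 = 236 ; 940 × 0.434 = 408 ; 1100 × 0.09 = 99 — total 743
Band 2: 1460 × 0.965 = 1409
Band 3: 1340 × 0.969 = 1298
Band 4: 770 × 0.948 = 730
Band 5: 940 × 0.974 = 916
Band 6: 1100 × 0.98 = 1078
Band 7: 780 × 0.971 + 1810 × 0.392 = 757 + 710 = 1467
Net migration: Band 6 − 192 → 886
End of period: [743, 1409, 1298, 730, 916, 886, 1467]
[period 2]
Births: 1298 × 0.306 = 397 ; 730 × 0.434 = 317 ; 916 × 0.09 = 82 — total 796
Band 2: 743 × 0.965 = 717
Band 3: 1409 × 0.969 = 1365
Band 4: 1298 × 0.948 = 1231
Band 5: 730 × 0.974 = 711
Band 6: 916 × 0.98 = 898
Band 7: 886 × 0.971 + 1467 × 0.392 = 860 + 575 = 1435
Net migration: Band 6 − 192 → 706
End of period: [796, 717, 1365, 1231, 711, 706, 1435]
Total after period 2: 796 + 717 + 1365 + 1231 + 711 + 706 + 1435 = 6961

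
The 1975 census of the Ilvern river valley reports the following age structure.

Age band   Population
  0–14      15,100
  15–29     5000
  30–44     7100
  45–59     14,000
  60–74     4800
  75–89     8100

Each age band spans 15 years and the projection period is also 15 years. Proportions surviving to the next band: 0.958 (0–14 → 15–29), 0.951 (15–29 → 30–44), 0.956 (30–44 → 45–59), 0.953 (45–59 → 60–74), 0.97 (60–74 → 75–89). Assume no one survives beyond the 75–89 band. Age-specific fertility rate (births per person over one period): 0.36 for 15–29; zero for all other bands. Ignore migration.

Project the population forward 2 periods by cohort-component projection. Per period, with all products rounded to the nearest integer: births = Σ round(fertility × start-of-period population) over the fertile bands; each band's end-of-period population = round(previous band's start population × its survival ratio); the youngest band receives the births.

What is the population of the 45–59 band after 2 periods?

Numbering the bands 1..6 from youngest to oldest:
— Period 1 —
Births: 5000 × 0.36 = 1800
Band 2: 15100 × 0.958 = 14466
Band 3: 5000 × 0.951 = 4755
Band 4: 7100 × 0.956 = 6788
Band 5: 14000 × 0.953 = 13342
Band 6: 4800 × 0.97 = 4656
End of period: [1800, 14466, 4755, 6788, 13342, 4656]
— Period 2 —
Births: 14466 × 0.36 = 5208
Band 2: 1800 × 0.958 = 1724
Band 3: 14466 × 0.951 = 13757
Band 4: 4755 × 0.956 = 4546
Band 5: 6788 × 0.953 = 6469
Band 6: 13342 × 0.97 = 12942
End of period: [5208, 1724, 13757, 4546, 6469, 12942]

4546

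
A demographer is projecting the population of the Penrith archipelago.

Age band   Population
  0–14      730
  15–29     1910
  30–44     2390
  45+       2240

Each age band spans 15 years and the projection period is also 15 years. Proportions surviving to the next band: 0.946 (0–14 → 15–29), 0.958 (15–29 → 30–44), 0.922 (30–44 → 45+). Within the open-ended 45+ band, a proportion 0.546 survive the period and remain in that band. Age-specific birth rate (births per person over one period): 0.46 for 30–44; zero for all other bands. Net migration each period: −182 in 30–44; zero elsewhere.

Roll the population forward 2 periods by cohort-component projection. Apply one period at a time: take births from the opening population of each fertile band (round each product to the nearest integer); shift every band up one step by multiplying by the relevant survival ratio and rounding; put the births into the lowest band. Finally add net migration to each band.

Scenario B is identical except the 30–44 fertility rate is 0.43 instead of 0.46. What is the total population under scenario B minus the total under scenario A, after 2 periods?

Period 1.
Births: 2390 × 0.46 = 1099
15–29: 730 × 0.946 = 691
30–44: 1910 × 0.958 = 1830
45+: 2390 × 0.922 + 2240 × 0.546 = 2204 + 1223 = 3427
Net migration: 30–44 − 182 → 1648
End of period: [1099, 691, 1648, 3427]
Period 2.
Births: 1648 × 0.46 = 758
15–29: 1099 × 0.946 = 1040
30–44: 691 × 0.958 = 662
45+: 1648 × 0.922 + 3427 × 0.546 = 1519 + 1871 = 3390
Net migration: 30–44 − 182 → 480
End of period: [758, 1040, 480, 3390]
Scenario A total after 2 periods: 5668
Scenario B projection —
Period 1.
Births: 2390 × 0.43 = 1028
15–29: 730 × 0.946 = 691
30–44: 1910 × 0.958 = 1830
45+: 2390 × 0.922 + 2240 × 0.546 = 2204 + 1223 = 3427
Net migration: 30–44 − 182 → 1648
End of period: [1028, 691, 1648, 3427]
Period 2.
Births: 1648 × 0.43 = 709
15–29: 1028 × 0.946 = 972
30–44: 691 × 0.958 = 662
45+: 1648 × 0.922 + 3427 × 0.546 = 1519 + 1871 = 3390
Net migration: 30–44 − 182 → 480
End of period: [709, 972, 480, 3390]
Scenario B total after 2 periods: 5551
Difference B − A = 5551 − 5668 = -117

-117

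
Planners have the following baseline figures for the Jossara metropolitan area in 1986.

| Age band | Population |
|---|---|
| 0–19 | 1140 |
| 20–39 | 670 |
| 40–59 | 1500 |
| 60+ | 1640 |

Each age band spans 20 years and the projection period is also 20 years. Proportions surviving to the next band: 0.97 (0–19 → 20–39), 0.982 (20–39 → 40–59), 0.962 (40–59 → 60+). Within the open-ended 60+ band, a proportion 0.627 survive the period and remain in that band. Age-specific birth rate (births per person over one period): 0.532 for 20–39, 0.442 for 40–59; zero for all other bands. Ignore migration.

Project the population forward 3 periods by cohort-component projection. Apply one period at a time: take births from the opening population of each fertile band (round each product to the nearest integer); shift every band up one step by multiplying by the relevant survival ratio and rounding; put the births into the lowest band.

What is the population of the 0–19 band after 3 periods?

1006

(Groups numbered youngest = 1 to oldest = 4.)
— Period 1 —
Births: 670 * 0.532 = 356, 1500 * 0.442 = 663 ⇒ total 1019
Group 2: 1140 * 0.97 = 1106
Group 3: 670 * 0.982 = 658
Group 4: 1500 * 0.962 + 1640 * 0.627 = 1443 + 1028 = 2471
→ [1019, 1106, 658, 2471]
— Period 2 —
Births: 1106 * 0.532 = 588, 658 * 0.442 = 291 ⇒ total 879
Group 2: 1019 * 0.97 = 988
Group 3: 1106 * 0.982 = 1086
Group 4: 658 * 0.962 + 2471 * 0.627 = 633 + 1549 = 2182
→ [879, 988, 1086, 2182]
— Period 3 —
Births: 988 * 0.532 = 526, 1086 * 0.442 = 480 ⇒ total 1006
Group 2: 879 * 0.97 = 853
Group 3: 988 * 0.982 = 970
Group 4: 1086 * 0.962 + 2182 * 0.627 = 1045 + 1368 = 2413
→ [1006, 853, 970, 2413]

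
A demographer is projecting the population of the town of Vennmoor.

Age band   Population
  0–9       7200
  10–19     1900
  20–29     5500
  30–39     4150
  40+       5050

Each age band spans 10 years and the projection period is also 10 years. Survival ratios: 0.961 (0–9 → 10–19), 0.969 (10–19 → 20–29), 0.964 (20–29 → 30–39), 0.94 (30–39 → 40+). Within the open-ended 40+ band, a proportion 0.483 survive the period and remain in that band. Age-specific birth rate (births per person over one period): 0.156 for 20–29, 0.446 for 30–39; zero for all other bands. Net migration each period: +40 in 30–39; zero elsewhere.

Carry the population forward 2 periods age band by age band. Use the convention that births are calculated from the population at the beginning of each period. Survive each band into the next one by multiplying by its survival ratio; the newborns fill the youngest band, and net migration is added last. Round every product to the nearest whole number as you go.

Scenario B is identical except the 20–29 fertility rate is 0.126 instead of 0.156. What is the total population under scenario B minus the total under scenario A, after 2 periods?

Numbering the bands 1..5 from youngest to oldest:
— Period 1 —
Births: 5500 * 0.156 = 858, 4150 * 0.446 = 1851 → 2709
Band 2: 7200 * 0.961 = 6919
Band 3: 1900 * 0.969 = 1841
Band 4: 5500 * 0.964 = 5302
Band 5: 4150 * 0.94 + 5050 * 0.483 = 3901 + 2439 = 6340
Net migration: Band 4 + 40 → 5342
Giving 2709 / 6919 / 1841 / 5342 / 6340.
— Period 2 —
Births: 1841 * 0.156 = 287, 5342 * 0.446 = 2383 → 2670
Band 2: 2709 * 0.961 = 2603
Band 3: 6919 * 0.969 = 6705
Band 4: 1841 * 0.964 = 1775
Band 5: 5342 * 0.94 + 6340 * 0.483 = 5021 + 3062 = 8083
Net migration: Band 4 + 40 → 1815
Giving 2670 / 2603 / 6705 / 1815 / 8083.
Scenario A total after 2 periods: 21876
Scenario B projection —
— Period 1 —
Births: 5500 * 0.126 = 693, 4150 * 0.446 = 1851 → 2544
Band 2: 7200 * 0.961 = 6919
Band 3: 1900 * 0.969 = 1841
Band 4: 5500 * 0.964 = 5302
Band 5: 4150 * 0.94 + 5050 * 0.483 = 3901 + 2439 = 6340
Net migration: Band 4 + 40 → 5342
Giving 2544 / 6919 / 1841 / 5342 / 6340.
— Period 2 —
Births: 1841 * 0.126 = 232, 5342 * 0.446 = 2383 → 2615
Band 2: 2544 * 0.961 = 2445
Band 3: 6919 * 0.969 = 6705
Band 4: 1841 * 0.964 = 1775
Band 5: 5342 * 0.94 + 6340 * 0.483 = 5021 + 3062 = 8083
Net migration: Band 4 + 40 → 1815
Giving 2615 / 2445 / 6705 / 1815 / 8083.
Scenario B total after 2 periods: 21663
Difference B − A = 21663 − 21876 = -213

-213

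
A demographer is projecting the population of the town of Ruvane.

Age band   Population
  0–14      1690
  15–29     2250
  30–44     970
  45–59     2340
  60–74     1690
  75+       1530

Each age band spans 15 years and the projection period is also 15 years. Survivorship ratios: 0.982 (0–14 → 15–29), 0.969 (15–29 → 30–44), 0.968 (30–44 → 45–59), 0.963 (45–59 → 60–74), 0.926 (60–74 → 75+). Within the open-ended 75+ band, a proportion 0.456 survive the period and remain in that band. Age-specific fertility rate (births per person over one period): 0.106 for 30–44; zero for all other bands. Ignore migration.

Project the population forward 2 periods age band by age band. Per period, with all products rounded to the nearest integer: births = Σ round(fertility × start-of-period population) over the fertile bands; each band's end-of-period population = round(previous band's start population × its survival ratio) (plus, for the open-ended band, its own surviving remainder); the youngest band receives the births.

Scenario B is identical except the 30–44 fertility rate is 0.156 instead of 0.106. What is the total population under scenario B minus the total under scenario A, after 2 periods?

156

— Period 1 —
Births: 970 × 0.106 = 103
15–29: 1690 × 0.982 = 1660
30–44: 2250 × 0.969 = 2180
45–59: 970 × 0.968 = 939
60–74: 2340 × 0.963 = 2253
75+: 1690 × 0.926 + 1530 × 0.456 = 1565 + 698 = 2263
→ [103, 1660, 2180, 939, 2253, 2263]
— Period 2 —
Births: 2180 × 0.106 = 231
15–29: 103 × 0.982 = 101
30–44: 1660 × 0.969 = 1609
45–59: 2180 × 0.968 = 2110
60–74: 939 × 0.963 = 904
75+: 2253 × 0.926 + 2263 × 0.456 = 2086 + 1032 = 3118
→ [231, 101, 1609, 2110, 904, 3118]
Scenario A total after 2 periods: 8073
Scenario B projection —
— Period 1 —
Births: 970 × 0.156 = 151
15–29: 1690 × 0.982 = 1660
30–44: 2250 × 0.969 = 2180
45–59: 970 × 0.968 = 939
60–74: 2340 × 0.963 = 2253
75+: 1690 × 0.926 + 1530 × 0.456 = 1565 + 698 = 2263
→ [151, 1660, 2180, 939, 2253, 2263]
— Period 2 —
Births: 2180 × 0.156 = 340
15–29: 151 × 0.982 = 148
30–44: 1660 × 0.969 = 1609
45–59: 2180 × 0.968 = 2110
60–74: 939 × 0.963 = 904
75+: 2253 × 0.926 + 2263 × 0.456 = 2086 + 1032 = 3118
→ [340, 148, 1609, 2110, 904, 3118]
Scenario B total after 2 periods: 8229
Difference B − A = 8229 − 8073 = 156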